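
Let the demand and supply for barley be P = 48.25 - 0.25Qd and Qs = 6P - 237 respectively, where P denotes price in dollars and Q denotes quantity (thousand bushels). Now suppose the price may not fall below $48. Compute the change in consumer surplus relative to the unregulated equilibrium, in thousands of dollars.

Rearranging demand gives Qd = 193 - 4P. Without the control the market clears where 193 - 4P = 6P - 237, i.e. P* = 43 and Q* = 21.
Because the floor (48) lies above the market-clearing price, it is binding.
At P = 48: Qd = 193 - 4·48 = 1 and Qs = 6·48 - 237 = 51.
Consumer surplus without the control is ½ · (48.25 - 43) · 21 = 55.125.
With the floor, consumers buy 1 units at 48, so CS = ½ · (48.25 - 48) · 1 = 0.125.
Change in consumer surplus = 0.125 - 55.125 = -55.

-55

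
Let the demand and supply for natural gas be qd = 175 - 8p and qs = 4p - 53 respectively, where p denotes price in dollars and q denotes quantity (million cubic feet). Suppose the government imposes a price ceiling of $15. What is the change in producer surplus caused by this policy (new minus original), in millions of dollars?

In a free market, 175 - 8p = 4p - 53 gives the equilibrium p* = 19, q* = 23.
Since 15 < 19, the ceiling is binding.
At p = 15: qd = 175 - 8·15 = 55 and qs = 4·15 - 53 = 7.
Producer surplus without the control is ½ · (19 - 13.25) · 23 = 66.125.
With the ceiling, producers sell 7 units at 15, so PS = ½ · (15 - 13.25) · 7 = 6.125.
Change in producer surplus = 6.125 - 66.125 = -60.

-60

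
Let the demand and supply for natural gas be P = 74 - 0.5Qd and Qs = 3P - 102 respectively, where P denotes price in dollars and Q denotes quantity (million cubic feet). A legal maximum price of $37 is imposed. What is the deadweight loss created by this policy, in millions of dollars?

633.75

Rearranging demand gives Qd = 148 - 2P. Setting quantity demanded equal to quantity supplied, 148 - 2P = 3P - 102, gives P* = 50 and Q* = 48.
The ceiling of 37 is below the equilibrium price 50, so it binds.
At P = 37: Qd = 148 - 2·37 = 74 and Qs = 3·37 - 102 = 9.
Quantity traded falls to 9. At Q = 9 the demand price is (148 - 9)/2 = 69.5 and the supply price is (102 + 9)/3 = 37.
Deadweight loss = ½ · (69.5 - 37) · (48 - 9) = ½ · 32.5 · 39 = 633.75.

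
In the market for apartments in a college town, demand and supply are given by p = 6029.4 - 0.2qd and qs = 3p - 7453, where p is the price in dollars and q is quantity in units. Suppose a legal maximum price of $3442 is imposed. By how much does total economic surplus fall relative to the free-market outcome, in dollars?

Rearranging demand gives qd = 30147 - 5p. Without the control the market clears where 30147 - 5p = 3p - 7453, i.e. p* = 4700 and q* = 6647.
The ceiling of 3442 is below the equilibrium price 4700, so it binds.
At p = 3442: qd = 30147 - 5·3442 = 12937 and qs = 3·3442 - 7453 = 2873.
Quantity traded falls to 2873. At q = 2873 the demand price is (30147 - 2873)/5 = 5454.8 and the supply price is (7453 + 2873)/3 = 3442.
Deadweight loss = ½ · (5454.8 - 3442) · (6647 - 2873) = ½ · 2012.8 · 3774 = 3798153.6.

3798153.6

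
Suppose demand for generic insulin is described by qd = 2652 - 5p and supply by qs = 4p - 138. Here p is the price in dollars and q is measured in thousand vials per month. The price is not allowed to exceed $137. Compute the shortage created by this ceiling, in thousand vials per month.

Equilibrium: 2652 - 5p = 4p - 138, so 2790 = 9p and p* = 310, q* = 1102.
Because the ceiling (137) lies below the market-clearing price, it is binding.
At p = 137: qd = 2652 - 5·137 = 1967 and qs = 4·137 - 138 = 410.
Shortage = qd - qs = 1967 - 410 = 1557.

1557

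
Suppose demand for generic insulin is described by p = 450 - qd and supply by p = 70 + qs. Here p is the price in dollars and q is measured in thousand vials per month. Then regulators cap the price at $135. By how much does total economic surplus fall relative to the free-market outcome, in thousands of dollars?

Rearranging demand gives qd = 450 - p; rearranging supply gives qs = p - 70. Without the control the market clears where 450 - p = p - 70, i.e. p* = 260 and q* = 190.
The ceiling of 135 is below the equilibrium price 260, so it binds.
At p = 135: qd = 450 - 135 = 315 and qs = 135 - 70 = 65.
Quantity traded falls to 65. At q = 65 the demand price is 450 - 65 = 385 and the supply price is 70 + 65 = 135.
Deadweight loss = ½ · (385 - 135) · (190 - 65) = ½ · 250 · 125 = 15625.

15625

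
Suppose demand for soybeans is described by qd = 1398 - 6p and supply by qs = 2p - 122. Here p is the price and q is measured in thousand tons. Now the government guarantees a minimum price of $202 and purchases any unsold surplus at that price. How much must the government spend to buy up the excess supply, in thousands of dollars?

Setting quantity demanded equal to quantity supplied, 1398 - 6p = 2p - 122, gives p* = 190 and q* = 258.
Because the floor (202) lies above the market-clearing price, it is binding.
At p = 202: qd = 1398 - 6·202 = 186 and qs = 2·202 - 122 = 282.
Surplus = qs - qd = 96.
Government expenditure = surplus × support price = 96 × 202 = 19392.

19392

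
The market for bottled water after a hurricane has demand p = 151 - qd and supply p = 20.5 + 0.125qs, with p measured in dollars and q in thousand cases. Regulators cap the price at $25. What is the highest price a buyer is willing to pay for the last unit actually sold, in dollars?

115

Rearranging demand gives qd = 151 - p; rearranging supply gives qs = 8p - 164. In a free market, 151 - p = 8p - 164 gives the equilibrium p* = 35, q* = 116.
The ceiling of 25 is below the equilibrium price 35, so it binds.
At p = 25: qd = 151 - 25 = 126 and qs = 8·25 - 164 = 36.
Only 36 units reach the market. On the demand curve, the marginal buyer's willingness to pay at q = 36 is (151 - 36) = 115.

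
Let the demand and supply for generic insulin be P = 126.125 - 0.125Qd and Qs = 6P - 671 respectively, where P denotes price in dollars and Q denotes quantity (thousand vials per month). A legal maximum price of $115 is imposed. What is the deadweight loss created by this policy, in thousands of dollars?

131.25

Rearranging demand gives Qd = 1009 - 8P. Setting quantity demanded equal to quantity supplied, 1009 - 8P = 6P - 671, gives P* = 120 and Q* = 49.
The ceiling of 115 is below the equilibrium price 120, so it binds.
At P = 115: Qd = 1009 - 8·115 = 89 and Qs = 6·115 - 671 = 19.
Quantity traded falls to 19. At Q = 19 the demand price is (1009 - 19)/8 = 123.75 and the supply price is (671 + 19)/6 = 115.
Deadweight loss = ½ · (123.75 - 115) · (49 - 19) = ½ · 8.75 · 30 = 131.25.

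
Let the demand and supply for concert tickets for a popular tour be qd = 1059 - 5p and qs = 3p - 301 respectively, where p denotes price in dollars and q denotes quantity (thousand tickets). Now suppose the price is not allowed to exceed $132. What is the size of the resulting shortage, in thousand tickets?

304

In a free market, 1059 - 5p = 3p - 301 gives the equilibrium p* = 170, q* = 209.
Since 132 < 170, the ceiling is binding.
At p = 132: qd = 1059 - 5·132 = 399 and qs = 3·132 - 301 = 95.
Shortage = qd - qs = 399 - 95 = 304.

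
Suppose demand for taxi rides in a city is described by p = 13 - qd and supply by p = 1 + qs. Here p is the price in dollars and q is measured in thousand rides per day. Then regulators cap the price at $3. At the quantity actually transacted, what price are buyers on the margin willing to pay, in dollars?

11

Rearranging demand gives qd = 13 - p; rearranging supply gives qs = p - 1. Without the control the market clears where 13 - p = p - 1, i.e. p* = 7 and q* = 6.
The ceiling of 3 is below the equilibrium price 7, so it binds.
At p = 3: qd = 13 - 3 = 10 and qs = 3 - 1 = 2.
Only 2 units reach the market. On the demand curve, the marginal buyer's willingness to pay at q = 2 is (13 - 2) = 11.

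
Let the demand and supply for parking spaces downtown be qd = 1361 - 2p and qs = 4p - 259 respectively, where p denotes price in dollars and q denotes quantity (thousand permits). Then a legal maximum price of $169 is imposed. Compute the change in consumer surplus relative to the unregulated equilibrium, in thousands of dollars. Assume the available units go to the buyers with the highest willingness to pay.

1313

In a free market, 1361 - 2p = 4p - 259 gives the equilibrium p* = 270, q* = 821.
The ceiling of 169 is below the equilibrium price 270, so it binds.
At p = 169: qd = 1361 - 2·169 = 1023 and qs = 4·169 - 259 = 417.
Consumer surplus without the control is ½ · (680.5 - 270) · 821 = 168510.25.
With the ceiling, 417 units are sold at 169 (assume they go to the highest-value buyers). The demand price at q = 417 is 472, so CS = ½ · [(680.5 - 169) + (472 - 169)] · 417 = 169823.25.
Change in consumer surplus = 169823.25 - 168510.25 = 1313.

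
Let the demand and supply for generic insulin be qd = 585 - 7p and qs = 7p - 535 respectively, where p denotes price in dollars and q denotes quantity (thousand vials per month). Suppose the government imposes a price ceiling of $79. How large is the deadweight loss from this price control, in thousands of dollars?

In a free market, 585 - 7p = 7p - 535 gives the equilibrium p* = 80, q* = 25.
Since 79 < 80, the ceiling is binding.
At p = 79: qd = 585 - 7·79 = 32 and qs = 7·79 - 535 = 18.
Quantity traded falls to 18. At q = 18 the demand price is (585 - 18)/7 = 81 and the supply price is (535 + 18)/7 = 79.
Deadweight loss = ½ · (81 - 79) · (25 - 18) = ½ · 2 · 7 = 7.

7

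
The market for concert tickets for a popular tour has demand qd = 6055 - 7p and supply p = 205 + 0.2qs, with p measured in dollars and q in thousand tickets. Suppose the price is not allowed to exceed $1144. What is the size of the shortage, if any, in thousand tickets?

0

Rearranging supply gives qs = 5p - 1025. Without the control the market clears where 6055 - 7p = 5p - 1025, i.e. p* = 590 and q* = 1925.
The ceiling of 1144 is above the equilibrium price 590, so it is not binding; the market clears at p* = 590, q* = 1925.
Since the control does not bind, there is no shortage.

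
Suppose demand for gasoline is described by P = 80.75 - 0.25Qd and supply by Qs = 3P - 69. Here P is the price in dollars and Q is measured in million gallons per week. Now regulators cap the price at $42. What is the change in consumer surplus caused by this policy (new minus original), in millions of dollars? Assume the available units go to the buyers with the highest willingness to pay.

Rearranging demand gives Qd = 323 - 4P. Setting quantity demanded equal to quantity supplied, 323 - 4P = 3P - 69, gives P* = 56 and Q* = 99.
The ceiling of 42 is below the equilibrium price 56, so it binds.
At P = 42: Qd = 323 - 4·42 = 155 and Qs = 3·42 - 69 = 57.
Consumer surplus without the control is ½ · (80.75 - 56) · 99 = 1225.125.
With the ceiling, 57 units are sold at 42 (assume they go to the highest-value buyers). The demand price at Q = 57 is 66.5, so CS = ½ · [(80.75 - 42) + (66.5 - 42)] · 57 = 1802.625.
Change in consumer surplus = 1802.625 - 1225.125 = 577.5.

577.5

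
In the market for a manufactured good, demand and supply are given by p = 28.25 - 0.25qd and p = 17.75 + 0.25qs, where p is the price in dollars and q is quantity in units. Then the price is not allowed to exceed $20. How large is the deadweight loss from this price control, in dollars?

36

Rearranging demand gives qd = 113 - 4p; rearranging supply gives qs = 4p - 71. Setting quantity demanded equal to quantity supplied, 113 - 4p = 4p - 71, gives p* = 23 and q* = 21.
Since 20 < 23, the ceiling is binding.
At p = 20: qd = 113 - 4·20 = 33 and qs = 4·20 - 71 = 9.
Quantity traded falls to 9. At q = 9 the demand price is (113 - 9)/4 = 26 and the supply price is (71 + 9)/4 = 20.
Deadweight loss = ½ · (26 - 20) · (21 - 9) = ½ · 6 · 12 = 36.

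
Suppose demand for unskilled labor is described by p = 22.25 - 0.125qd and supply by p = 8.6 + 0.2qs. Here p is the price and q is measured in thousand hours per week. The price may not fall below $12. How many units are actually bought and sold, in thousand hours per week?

42

Rearranging demand gives qd = 178 - 8p; rearranging supply gives qs = 5p - 43. Without the control the market clears where 178 - 8p = 5p - 43, i.e. p* = 17 and q* = 42.
Since 12 is below p* = 17, the floor does not bind and the free-market outcome prevails.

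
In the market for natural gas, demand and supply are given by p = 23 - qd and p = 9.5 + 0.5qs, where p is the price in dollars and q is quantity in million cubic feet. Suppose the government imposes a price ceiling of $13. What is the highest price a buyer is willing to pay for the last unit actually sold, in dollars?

Rearranging demand gives qd = 23 - p; rearranging supply gives qs = 2p - 19. Setting quantity demanded equal to quantity supplied, 23 - p = 2p - 19, gives p* = 14 and q* = 9.
Since 13 < 14, the ceiling is binding.
At p = 13: qd = 23 - 13 = 10 and qs = 2·13 - 19 = 7.
Only 7 units reach the market. On the demand curve, the marginal buyer's willingness to pay at q = 7 is (23 - 7) = 16.

16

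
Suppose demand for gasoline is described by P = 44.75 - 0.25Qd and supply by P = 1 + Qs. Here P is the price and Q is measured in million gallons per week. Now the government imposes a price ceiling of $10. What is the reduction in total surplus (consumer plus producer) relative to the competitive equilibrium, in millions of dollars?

Rearranging demand gives Qd = 179 - 4P; rearranging supply gives Qs = P - 1. Without the control the market clears where 179 - 4P = P - 1, i.e. P* = 36 and Q* = 35.
Because the ceiling (10) lies below the market-clearing price, it is binding.
At P = 10: Qd = 179 - 4·10 = 139 and Qs = 10 - 1 = 9.
Quantity traded falls to 9. At Q = 9 the demand price is (179 - 9)/4 = 42.5 and the supply price is 1 + 9 = 10.
Deadweight loss = ½ · (42.5 - 10) · (35 - 9) = ½ · 32.5 · 26 = 422.5.

422.5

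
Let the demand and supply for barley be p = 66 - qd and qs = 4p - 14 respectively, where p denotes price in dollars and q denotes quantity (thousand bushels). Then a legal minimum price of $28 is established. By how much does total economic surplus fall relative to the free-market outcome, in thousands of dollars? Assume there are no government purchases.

Rearranging demand gives qd = 66 - p. In a free market, 66 - p = 4p - 14 gives the equilibrium p* = 16, q* = 50.
The floor of 28 is above the equilibrium price 16, so it binds.
At p = 28: qd = 66 - 28 = 38 and qs = 4·28 - 14 = 98.
Quantity traded falls to 38. At q = 38 the demand price is 66 - 38 = 28 and the supply price is (14 + 38)/4 = 13.
Deadweight loss = ½ · (28 - 13) · (50 - 38) = ½ · 15 · 12 = 90.

90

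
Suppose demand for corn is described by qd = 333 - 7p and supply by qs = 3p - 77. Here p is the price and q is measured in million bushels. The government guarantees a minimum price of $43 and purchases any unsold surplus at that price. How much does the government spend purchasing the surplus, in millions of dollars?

860

Without the control the market clears where 333 - 7p = 3p - 77, i.e. p* = 41 and q* = 46.
Since 43 > 41, the floor is binding.
At p = 43: qd = 333 - 7·43 = 32 and qs = 3·43 - 77 = 52.
Surplus = qs - qd = 20.
Government expenditure = surplus × support price = 20 × 43 = 860.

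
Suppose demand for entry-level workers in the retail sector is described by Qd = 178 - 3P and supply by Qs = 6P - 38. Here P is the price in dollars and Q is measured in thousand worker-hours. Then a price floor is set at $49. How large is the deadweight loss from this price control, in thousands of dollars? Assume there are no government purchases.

In a free market, 178 - 3P = 6P - 38 gives the equilibrium P* = 24, Q* = 106.
Because the floor (49) lies above the market-clearing price, it is binding.
At P = 49: Qd = 178 - 3·49 = 31 and Qs = 6·49 - 38 = 256.
Quantity traded falls to 31. At Q = 31 the demand price is (178 - 31)/3 = 49 and the supply price is (38 + 31)/6 = 11.5.
Deadweight loss = ½ · (49 - 11.5) · (106 - 31) = ½ · 37.5 · 75 = 1406.25.

1406.25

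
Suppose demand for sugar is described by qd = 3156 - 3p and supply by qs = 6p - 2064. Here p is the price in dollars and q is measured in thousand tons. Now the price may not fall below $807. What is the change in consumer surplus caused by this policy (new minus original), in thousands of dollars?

-244138.5

In a free market, 3156 - 3p = 6p - 2064 gives the equilibrium p* = 580, q* = 1416.
Since 807 > 580, the floor is binding.
At p = 807: qd = 3156 - 3·807 = 735 and qs = 6·807 - 2064 = 2778.
Consumer surplus without the control is ½ · (1052 - 580) · 1416 = 334176.
With the floor, consumers buy 735 units at 807, so CS = ½ · (1052 - 807) · 735 = 90037.5.
Change in consumer surplus = 90037.5 - 334176 = -244138.5.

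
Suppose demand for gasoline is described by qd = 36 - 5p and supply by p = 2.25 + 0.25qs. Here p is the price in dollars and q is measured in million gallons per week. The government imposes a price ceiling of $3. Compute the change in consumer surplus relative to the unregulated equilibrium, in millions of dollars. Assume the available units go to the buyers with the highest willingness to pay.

-0.4

Rearranging supply gives qs = 4p - 9. Setting quantity demanded equal to quantity supplied, 36 - 5p = 4p - 9, gives p* = 5 and q* = 11.
Because the ceiling (3) lies below the market-clearing price, it is binding.
At p = 3: qd = 36 - 5·3 = 21 and qs = 4·3 - 9 = 3.
Consumer surplus without the control is ½ · (7.2 - 5) · 11 = 12.1.
With the ceiling, 3 units are sold at 3 (assume they go to the highest-value buyers). The demand price at q = 3 is 6.6, so CS = ½ · [(7.2 - 3) + (6.6 - 3)] · 3 = 11.7.
Change in consumer surplus = 11.7 - 12.1 = -0.4.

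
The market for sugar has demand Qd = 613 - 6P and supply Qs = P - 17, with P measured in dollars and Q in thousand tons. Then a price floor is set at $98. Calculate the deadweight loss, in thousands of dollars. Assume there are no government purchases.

1344

In a free market, 613 - 6P = P - 17 gives the equilibrium P* = 90, Q* = 73.
Because the floor (98) lies above the market-clearing price, it is binding.
At P = 98: Qd = 613 - 6·98 = 25 and Qs = 98 - 17 = 81.
Quantity traded falls to 25. At Q = 25 the demand price is (613 - 25)/6 = 98 and the supply price is 17 + 25 = 42.
Deadweight loss = ½ · (98 - 42) · (73 - 25) = ½ · 56 · 48 = 1344.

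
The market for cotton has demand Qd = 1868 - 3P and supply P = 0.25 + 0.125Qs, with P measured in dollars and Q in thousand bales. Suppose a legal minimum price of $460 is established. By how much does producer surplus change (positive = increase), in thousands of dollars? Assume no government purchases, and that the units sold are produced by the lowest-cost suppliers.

Rearranging supply gives Qs = 8P - 2. Without the control the market clears where 1868 - 3P = 8P - 2, i.e. P* = 170 and Q* = 1358.
Since 460 > 170, the floor is binding.
At P = 460: Qd = 1868 - 3·460 = 488 and Qs = 8·460 - 2 = 3678.
Producer surplus without the control is ½ · (170 - 0.25) · 1358 = 115260.25.
With the floor, 488 units are sold at 460. The supply price at Q = 488 is 61.25, so PS = ½ · [(460 - 0.25) + (460 - 61.25)] · 488 = 209474.
Change in producer surplus = 209474 - 115260.25 = 94213.75.

94213.75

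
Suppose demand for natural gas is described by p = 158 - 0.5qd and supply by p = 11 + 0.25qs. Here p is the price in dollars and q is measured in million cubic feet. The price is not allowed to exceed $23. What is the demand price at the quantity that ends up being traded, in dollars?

Rearranging demand gives qd = 316 - 2p; rearranging supply gives qs = 4p - 44. Setting quantity demanded equal to quantity supplied, 316 - 2p = 4p - 44, gives p* = 60 and q* = 196.
Since 23 < 60, the ceiling is binding.
At p = 23: qd = 316 - 2·23 = 270 and qs = 4·23 - 44 = 48.
Only 48 units reach the market. On the demand curve, the marginal buyer's willingness to pay at q = 48 is (316 - 48)/2 = 134.

134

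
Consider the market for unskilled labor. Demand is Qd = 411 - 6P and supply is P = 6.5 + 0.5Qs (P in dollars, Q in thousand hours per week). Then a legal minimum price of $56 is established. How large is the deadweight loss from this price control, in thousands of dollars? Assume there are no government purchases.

108

Rearranging supply gives Qs = 2P - 13. Without the control the market clears where 411 - 6P = 2P - 13, i.e. P* = 53 and Q* = 93.
Because the floor (56) lies above the market-clearing price, it is binding.
At P = 56: Qd = 411 - 6·56 = 75 and Qs = 2·56 - 13 = 99.
Quantity traded falls to 75. At Q = 75 the demand price is (411 - 75)/6 = 56 and the supply price is (13 + 75)/2 = 44.
Deadweight loss = ½ · (56 - 44) · (93 - 75) = ½ · 12 · 18 = 108.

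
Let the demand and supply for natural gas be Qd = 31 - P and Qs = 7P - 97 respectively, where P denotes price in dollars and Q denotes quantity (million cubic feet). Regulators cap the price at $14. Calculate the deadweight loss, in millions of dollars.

Setting quantity demanded equal to quantity supplied, 31 - P = 7P - 97, gives P* = 16 and Q* = 15.
The ceiling of 14 is below the equilibrium price 16, so it binds.
At P = 14: Qd = 31 - 14 = 17 and Qs = 7·14 - 97 = 1.
Quantity traded falls to 1. At Q = 1 the demand price is 31 - 1 = 30 and the supply price is (97 + 1)/7 = 14.
Deadweight loss = ½ · (30 - 14) · (15 - 1) = ½ · 16 · 14 = 112.

112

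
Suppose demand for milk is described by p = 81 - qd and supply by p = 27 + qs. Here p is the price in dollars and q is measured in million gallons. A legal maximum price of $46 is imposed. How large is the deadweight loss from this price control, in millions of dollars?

Rearranging demand gives qd = 81 - p; rearranging supply gives qs = p - 27. In a free market, 81 - p = p - 27 gives the equilibrium p* = 54, q* = 27.
The ceiling of 46 is below the equilibrium price 54, so it binds.
At p = 46: qd = 81 - 46 = 35 and qs = 46 - 27 = 19.
Quantity traded falls to 19. At q = 19 the demand price is 81 - 19 = 62 and the supply price is 27 + 19 = 46.
Deadweight loss = ½ · (62 - 46) · (27 - 19) = ½ · 16 · 8 = 64.

64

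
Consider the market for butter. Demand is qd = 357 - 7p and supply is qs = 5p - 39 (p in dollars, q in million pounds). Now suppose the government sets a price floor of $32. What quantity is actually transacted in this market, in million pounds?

126

Setting quantity demanded equal to quantity supplied, 357 - 7p = 5p - 39, gives p* = 33 and q* = 126.
The floor of 32 is below the equilibrium price 33, so it is not binding; the market clears at p* = 33, q* = 126.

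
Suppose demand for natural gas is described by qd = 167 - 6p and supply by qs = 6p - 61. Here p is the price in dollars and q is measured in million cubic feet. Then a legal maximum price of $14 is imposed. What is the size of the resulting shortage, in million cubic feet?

Without the control the market clears where 167 - 6p = 6p - 61, i.e. p* = 19 and q* = 53.
Because the ceiling (14) lies below the market-clearing price, it is binding.
At p = 14: qd = 167 - 6·14 = 83 and qs = 6·14 - 61 = 23.
Shortage = qd - qs = 83 - 23 = 60.

60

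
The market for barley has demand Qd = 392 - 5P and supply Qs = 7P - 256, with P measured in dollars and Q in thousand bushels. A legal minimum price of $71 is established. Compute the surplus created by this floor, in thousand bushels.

204

Without the control the market clears where 392 - 5P = 7P - 256, i.e. P* = 54 and Q* = 122.
Because the floor (71) lies above the market-clearing price, it is binding.
At P = 71: Qd = 392 - 5·71 = 37 and Qs = 7·71 - 256 = 241.
Surplus = Qs - Qd = 241 - 37 = 204.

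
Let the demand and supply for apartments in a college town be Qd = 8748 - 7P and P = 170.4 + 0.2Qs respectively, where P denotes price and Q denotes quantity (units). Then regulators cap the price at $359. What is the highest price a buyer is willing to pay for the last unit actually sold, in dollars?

Rearranging supply gives Qs = 5P - 852. Equilibrium: 8748 - 7P = 5P - 852, so 9600 = 12P and P* = 800, Q* = 3148.
The ceiling of 359 is below the equilibrium price 800, so it binds.
At P = 359: Qd = 8748 - 7·359 = 6235 and Qs = 5·359 - 852 = 943.
Only 943 units reach the market. On the demand curve, the marginal buyer's willingness to pay at Q = 943 is (8748 - 943)/7 = 1115.

1115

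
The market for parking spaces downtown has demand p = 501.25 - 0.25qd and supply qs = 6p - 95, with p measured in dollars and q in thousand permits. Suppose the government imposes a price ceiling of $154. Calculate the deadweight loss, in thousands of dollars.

23520

Rearranging demand gives qd = 2005 - 4p. Setting quantity demanded equal to quantity supplied, 2005 - 4p = 6p - 95, gives p* = 210 and q* = 1165.
The ceiling of 154 is below the equilibrium price 210, so it binds.
At p = 154: qd = 2005 - 4·154 = 1389 and qs = 6·154 - 95 = 829.
Quantity traded falls to 829. At q = 829 the demand price is (2005 - 829)/4 = 294 and the supply price is (95 + 829)/6 = 154.
Deadweight loss = ½ · (294 - 154) · (1165 - 829) = ½ · 140 · 336 = 23520.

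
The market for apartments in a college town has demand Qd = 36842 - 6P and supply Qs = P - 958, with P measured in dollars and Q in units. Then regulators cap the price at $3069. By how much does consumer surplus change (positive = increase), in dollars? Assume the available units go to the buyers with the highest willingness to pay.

4467944.25

In a free market, 36842 - 6P = P - 958 gives the equilibrium P* = 5400, Q* = 4442.
Because the ceiling (3069) lies below the market-clearing price, it is binding.
At P = 3069: Qd = 36842 - 6·3069 = 18428 and Qs = 3069 - 958 = 2111.
Consumer surplus without the control is ½ · (18421/3 - 5400) · 4442 = 4932841/3.
With the ceiling, 2111 units are sold at 3069 (assume they go to the highest-value buyers). The demand price at Q = 2111 is 5788.5, so CS = ½ · [(18421/3 - 3069) + (5788.5 - 3069)] · 2111 = 73346695/12.
Change in consumer surplus = 73346695/12 - 4932841/3 = 4467944.25.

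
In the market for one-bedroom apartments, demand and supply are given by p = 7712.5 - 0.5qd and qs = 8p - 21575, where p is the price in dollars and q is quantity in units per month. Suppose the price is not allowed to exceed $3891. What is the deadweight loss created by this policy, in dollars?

Rearranging demand gives qd = 15425 - 2p. Setting quantity demanded equal to quantity supplied, 15425 - 2p = 8p - 21575, gives p* = 3700 and q* = 8025.
Since 3891 is above p* = 3700, the ceiling does not bind and the free-market outcome prevails.
Since the control does not bind, no trades are prevented and deadweight loss is zero.

0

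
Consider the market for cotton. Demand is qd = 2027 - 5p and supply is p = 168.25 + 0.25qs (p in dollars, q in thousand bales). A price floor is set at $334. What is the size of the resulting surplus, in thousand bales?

Rearranging supply gives qs = 4p - 673. Setting quantity demanded equal to quantity supplied, 2027 - 5p = 4p - 673, gives p* = 300 and q* = 527.
Because the floor (334) lies above the market-clearing price, it is binding.
At p = 334: qd = 2027 - 5·334 = 357 and qs = 4·334 - 673 = 663.
Surplus = qs - qd = 663 - 357 = 306.

306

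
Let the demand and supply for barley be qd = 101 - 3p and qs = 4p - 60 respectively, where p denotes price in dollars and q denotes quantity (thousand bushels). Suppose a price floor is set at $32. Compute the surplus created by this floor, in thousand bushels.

Setting quantity demanded equal to quantity supplied, 101 - 3p = 4p - 60, gives p* = 23 and q* = 32.
Since 32 > 23, the floor is binding.
At p = 32: qd = 101 - 3·32 = 5 and qs = 4·32 - 60 = 68.
Surplus = qs - qd = 68 - 5 = 63.

63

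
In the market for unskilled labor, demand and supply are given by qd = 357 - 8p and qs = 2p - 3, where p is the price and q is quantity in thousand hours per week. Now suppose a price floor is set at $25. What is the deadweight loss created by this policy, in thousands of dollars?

Equilibrium: 357 - 8p = 2p - 3, so 360 = 10p and p* = 36, q* = 69.
Since 25 is below p* = 36, the floor does not bind and the free-market outcome prevails.
Since the control does not bind, no trades are prevented and deadweight loss is zero.

0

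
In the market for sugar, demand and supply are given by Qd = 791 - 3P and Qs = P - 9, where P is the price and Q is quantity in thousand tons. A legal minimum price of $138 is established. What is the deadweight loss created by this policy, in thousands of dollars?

In a free market, 791 - 3P = P - 9 gives the equilibrium P* = 200, Q* = 191.
The floor of 138 is below the equilibrium price 200, so it is not binding; the market clears at P* = 200, Q* = 191.
Since the control does not bind, no trades are prevented and deadweight loss is zero.

0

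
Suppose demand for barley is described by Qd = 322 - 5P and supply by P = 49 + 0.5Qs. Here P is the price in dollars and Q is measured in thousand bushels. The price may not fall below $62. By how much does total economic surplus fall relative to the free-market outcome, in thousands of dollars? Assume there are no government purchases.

35

Rearranging supply gives Qs = 2P - 98. Equilibrium: 322 - 5P = 2P - 98, so 420 = 7P and P* = 60, Q* = 22.
Since 62 > 60, the floor is binding.
At P = 62: Qd = 322 - 5·62 = 12 and Qs = 2·62 - 98 = 26.
Quantity traded falls to 12. At Q = 12 the demand price is (322 - 12)/5 = 62 and the supply price is (98 + 12)/2 = 55.
Deadweight loss = ½ · (62 - 55) · (22 - 12) = ½ · 7 · 10 = 35.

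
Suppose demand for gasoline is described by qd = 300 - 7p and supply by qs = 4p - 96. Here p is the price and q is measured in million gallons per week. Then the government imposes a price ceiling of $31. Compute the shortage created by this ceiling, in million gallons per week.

55

In a free market, 300 - 7p = 4p - 96 gives the equilibrium p* = 36, q* = 48.
The ceiling of 31 is below the equilibrium price 36, so it binds.
At p = 31: qd = 300 - 7·31 = 83 and qs = 4·31 - 96 = 28.
Shortage = qd - qs = 83 - 28 = 55.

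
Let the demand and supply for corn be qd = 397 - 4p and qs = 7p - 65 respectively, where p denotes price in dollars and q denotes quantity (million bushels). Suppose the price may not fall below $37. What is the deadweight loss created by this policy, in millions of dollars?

0

Equilibrium: 397 - 4p = 7p - 65, so 462 = 11p and p* = 42, q* = 229.
Since 37 is below p* = 42, the floor does not bind and the free-market outcome prevails.
Since the control does not bind, no trades are prevented and deadweight loss is zero.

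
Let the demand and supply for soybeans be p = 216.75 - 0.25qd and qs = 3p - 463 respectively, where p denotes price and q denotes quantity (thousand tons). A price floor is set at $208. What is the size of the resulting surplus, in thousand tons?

Rearranging demand gives qd = 867 - 4p. In a free market, 867 - 4p = 3p - 463 gives the equilibrium p* = 190, q* = 107.
The floor of 208 is above the equilibrium price 190, so it binds.
At p = 208: qd = 867 - 4·208 = 35 and qs = 3·208 - 463 = 161.
Surplus = qs - qd = 161 - 35 = 126.

126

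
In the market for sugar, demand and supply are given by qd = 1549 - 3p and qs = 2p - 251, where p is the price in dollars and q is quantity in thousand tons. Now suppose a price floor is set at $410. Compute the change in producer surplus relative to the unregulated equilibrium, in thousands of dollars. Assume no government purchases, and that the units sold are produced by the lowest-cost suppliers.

Without the control the market clears where 1549 - 3p = 2p - 251, i.e. p* = 360 and q* = 469.
The floor of 410 is above the equilibrium price 360, so it binds.
At p = 410: qd = 1549 - 3·410 = 319 and qs = 2·410 - 251 = 569.
Producer surplus without the control is ½ · (360 - 125.5) · 469 = 54990.25.
With the floor, 319 units are sold at 410. The supply price at q = 319 is 285, so PS = ½ · [(410 - 125.5) + (410 - 285)] · 319 = 65315.25.
Change in producer surplus = 65315.25 - 54990.25 = 10325.

10325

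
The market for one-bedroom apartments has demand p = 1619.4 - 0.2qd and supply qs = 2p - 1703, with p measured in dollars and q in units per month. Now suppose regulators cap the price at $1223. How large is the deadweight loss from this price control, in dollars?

43860.6

Rearranging demand gives qd = 8097 - 5p. In a free market, 8097 - 5p = 2p - 1703 gives the equilibrium p* = 1400, q* = 1097.
The ceiling of 1223 is below the equilibrium price 1400, so it binds.
At p = 1223: qd = 8097 - 5·1223 = 1982 and qs = 2·1223 - 1703 = 743.
Quantity traded falls to 743. At q = 743 the demand price is (8097 - 743)/5 = 1470.8 and the supply price is (1703 + 743)/2 = 1223.
Deadweight loss = ½ · (1470.8 - 1223) · (1097 - 743) = ½ · 247.8 · 354 = 43860.6.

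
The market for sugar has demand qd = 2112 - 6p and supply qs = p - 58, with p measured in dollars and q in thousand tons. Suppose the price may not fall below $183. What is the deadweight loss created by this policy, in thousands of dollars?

0

Without the control the market clears where 2112 - 6p = p - 58, i.e. p* = 310 and q* = 252.
Since 183 is below p* = 310, the floor does not bind and the free-market outcome prevails.
Since the control does not bind, no trades are prevented and deadweight loss is zero.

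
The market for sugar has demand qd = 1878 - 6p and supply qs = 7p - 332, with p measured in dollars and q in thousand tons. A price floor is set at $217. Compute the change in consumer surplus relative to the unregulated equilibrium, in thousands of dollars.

Equilibrium: 1878 - 6p = 7p - 332, so 2210 = 13p and p* = 170, q* = 858.
Since 217 > 170, the floor is binding.
At p = 217: qd = 1878 - 6·217 = 576 and qs = 7·217 - 332 = 1187.
Consumer surplus without the control is ½ · (313 - 170) · 858 = 61347.
With the floor, consumers buy 576 units at 217, so CS = ½ · (313 - 217) · 576 = 27648.
Change in consumer surplus = 27648 - 61347 = -33699.

-33699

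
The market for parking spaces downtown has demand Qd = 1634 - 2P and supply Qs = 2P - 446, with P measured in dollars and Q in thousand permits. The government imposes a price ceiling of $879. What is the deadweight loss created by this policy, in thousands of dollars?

0

Equilibrium: 1634 - 2P = 2P - 446, so 2080 = 4P and P* = 520, Q* = 594.
The ceiling of 879 is above the equilibrium price 520, so it is not binding; the market clears at P* = 520, Q* = 594.
Since the control does not bind, no trades are prevented and deadweight loss is zero.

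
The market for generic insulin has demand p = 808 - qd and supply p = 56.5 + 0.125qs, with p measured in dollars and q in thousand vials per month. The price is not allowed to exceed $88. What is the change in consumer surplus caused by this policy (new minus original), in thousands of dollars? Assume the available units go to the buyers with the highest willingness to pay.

-73424

Rearranging demand gives qd = 808 - p; rearranging supply gives qs = 8p - 452. Setting quantity demanded equal to quantity supplied, 808 - p = 8p - 452, gives p* = 140 and q* = 668.
Because the ceiling (88) lies below the market-clearing price, it is binding.
At p = 88: qd = 808 - 88 = 720 and qs = 8·88 - 452 = 252.
Consumer surplus without the control is ½ · (808 - 140) · 668 = 223112.
With the ceiling, 252 units are sold at 88 (assume they go to the highest-value buyers). The demand price at q = 252 is 556, so CS = ½ · [(808 - 88) + (556 - 88)] · 252 = 149688.
Change in consumer surplus = 149688 - 223112 = -73424.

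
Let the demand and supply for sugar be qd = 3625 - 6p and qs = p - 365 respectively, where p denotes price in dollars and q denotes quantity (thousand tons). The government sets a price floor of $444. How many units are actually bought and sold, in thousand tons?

205

Setting quantity demanded equal to quantity supplied, 3625 - 6p = p - 365, gives p* = 570 and q* = 205.
The floor of 444 is below the equilibrium price 570, so it is not binding; the market clears at p* = 570, q* = 205.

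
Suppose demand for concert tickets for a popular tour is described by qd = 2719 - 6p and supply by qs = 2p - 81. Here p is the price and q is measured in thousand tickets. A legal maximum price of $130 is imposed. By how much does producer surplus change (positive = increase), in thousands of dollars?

-87780

In a free market, 2719 - 6p = 2p - 81 gives the equilibrium p* = 350, q* = 619.
Because the ceiling (130) lies below the market-clearing price, it is binding.
At p = 130: qd = 2719 - 6·130 = 1939 and qs = 2·130 - 81 = 179.
Producer surplus without the control is ½ · (350 - 40.5) · 619 = 95790.25.
With the ceiling, producers sell 179 units at 130, so PS = ½ · (130 - 40.5) · 179 = 8010.25.
Change in producer surplus = 8010.25 - 95790.25 = -87780.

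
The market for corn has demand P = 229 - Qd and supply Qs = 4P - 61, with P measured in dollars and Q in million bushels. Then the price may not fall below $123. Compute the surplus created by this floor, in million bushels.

325

Rearranging demand gives Qd = 229 - P. Without the control the market clears where 229 - P = 4P - 61, i.e. P* = 58 and Q* = 171.
Since 123 > 58, the floor is binding.
At P = 123: Qd = 229 - 123 = 106 and Qs = 4·123 - 61 = 431.
Surplus = Qs - Qd = 431 - 106 = 325.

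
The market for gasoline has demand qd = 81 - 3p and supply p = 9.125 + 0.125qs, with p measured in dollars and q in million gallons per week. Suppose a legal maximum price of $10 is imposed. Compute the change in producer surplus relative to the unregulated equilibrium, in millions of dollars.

-92

Rearranging supply gives qs = 8p - 73. In a free market, 81 - 3p = 8p - 73 gives the equilibrium p* = 14, q* = 39.
Since 10 < 14, the ceiling is binding.
At p = 10: qd = 81 - 3·10 = 51 and qs = 8·10 - 73 = 7.
Producer surplus without the control is ½ · (14 - 9.125) · 39 = 95.0625.
With the ceiling, producers sell 7 units at 10, so PS = ½ · (10 - 9.125) · 7 = 3.0625.
Change in producer surplus = 3.0625 - 95.0625 = -92.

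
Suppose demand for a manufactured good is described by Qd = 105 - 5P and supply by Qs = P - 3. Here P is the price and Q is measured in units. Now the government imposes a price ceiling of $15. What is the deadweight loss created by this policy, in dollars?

5.4

Setting quantity demanded equal to quantity supplied, 105 - 5P = P - 3, gives P* = 18 and Q* = 15.
Because the ceiling (15) lies below the market-clearing price, it is binding.
At P = 15: Qd = 105 - 5·15 = 30 and Qs = 15 - 3 = 12.
Quantity traded falls to 12. At Q = 12 the demand price is (105 - 12)/5 = 18.6 and the supply price is 3 + 12 = 15.
Deadweight loss = ½ · (18.6 - 15) · (15 - 12) = ½ · 3.6 · 3 = 5.4.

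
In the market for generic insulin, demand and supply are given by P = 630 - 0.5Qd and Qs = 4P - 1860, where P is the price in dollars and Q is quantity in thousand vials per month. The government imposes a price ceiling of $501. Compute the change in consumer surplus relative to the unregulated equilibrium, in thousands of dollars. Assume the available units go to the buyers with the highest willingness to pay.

Rearranging demand gives Qd = 1260 - 2P. Without the control the market clears where 1260 - 2P = 4P - 1860, i.e. P* = 520 and Q* = 220.
Since 501 < 520, the ceiling is binding.
At P = 501: Qd = 1260 - 2·501 = 258 and Qs = 4·501 - 1860 = 144.
Consumer surplus without the control is ½ · (630 - 520) · 220 = 12100.
With the ceiling, 144 units are sold at 501 (assume they go to the highest-value buyers). The demand price at Q = 144 is 558, so CS = ½ · [(630 - 501) + (558 - 501)] · 144 = 13392.
Change in consumer surplus = 13392 - 12100 = 1292.

1292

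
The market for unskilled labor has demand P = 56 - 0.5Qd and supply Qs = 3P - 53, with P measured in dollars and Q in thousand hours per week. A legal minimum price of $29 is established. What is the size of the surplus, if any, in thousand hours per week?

0

Rearranging demand gives Qd = 112 - 2P. Equilibrium: 112 - 2P = 3P - 53, so 165 = 5P and P* = 33, Q* = 46.
Since 29 is below P* = 33, the floor does not bind and the free-market outcome prevails.
Since the control does not bind, there is no surplus.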